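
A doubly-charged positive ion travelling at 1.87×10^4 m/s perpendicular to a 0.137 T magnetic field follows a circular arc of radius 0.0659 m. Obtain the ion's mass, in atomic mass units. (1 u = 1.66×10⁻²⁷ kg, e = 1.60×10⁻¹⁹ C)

m ≈ 93.1 u

qvB = mv²/r ⇒ m = qBr/v.
m = (2×1.60×10^-19)(0.137)(0.0659) / (1.87×10^4) = 1.54×10^-25 kg = 93.1 u.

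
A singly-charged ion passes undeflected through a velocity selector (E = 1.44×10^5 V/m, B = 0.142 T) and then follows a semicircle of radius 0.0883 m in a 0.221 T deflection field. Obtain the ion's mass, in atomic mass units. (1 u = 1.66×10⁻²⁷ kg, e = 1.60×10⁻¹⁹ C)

v = E/B₁ = 1.01×10^6 m/s.
From r = mv/(qB₂), m = qB₂r/v = (1×1.60×10^-19)(0.221)(0.0883) / (1.01×10^6) = 3.08×10^-27 kg.
In atomic mass units: m = 3.08×10^-27 / 1.66×10^-27 = 1.85 u.

m ≈ 1.85 u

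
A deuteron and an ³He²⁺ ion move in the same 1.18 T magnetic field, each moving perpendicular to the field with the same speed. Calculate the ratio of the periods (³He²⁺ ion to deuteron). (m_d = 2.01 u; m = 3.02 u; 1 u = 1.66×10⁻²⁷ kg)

T = 2πm/(qB) is independent of speed, so T₂/T₁ = (m₂/q₂)/(m₁/q₁).
T_{³He²⁺ ion}/T_{deuteron} = (5.01×10^-27/2e) / (3.34×10^-27/1e) = 0.751.

ratio ≈ 0.751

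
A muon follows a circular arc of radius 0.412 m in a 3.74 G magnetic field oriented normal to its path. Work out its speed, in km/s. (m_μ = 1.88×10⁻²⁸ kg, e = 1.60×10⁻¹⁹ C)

From qvB = mv²/r, v = qBr/m.
v = (1×1.60×10^-19)(3.74×10^-4)(0.412) / (1.88×10^-28) = 1.31×10^5 m/s.

v ≈ 131 km/s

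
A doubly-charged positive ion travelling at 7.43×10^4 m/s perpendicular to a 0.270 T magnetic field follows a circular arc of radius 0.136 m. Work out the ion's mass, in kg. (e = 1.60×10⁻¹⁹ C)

qvB = mv²/r ⇒ m = qBr/v.
m = (2×1.60×10^-19)(0.270)(0.136) / (7.43×10^4) = 1.58×10^-25 kg.

m ≈ 1.58×10^-25 kg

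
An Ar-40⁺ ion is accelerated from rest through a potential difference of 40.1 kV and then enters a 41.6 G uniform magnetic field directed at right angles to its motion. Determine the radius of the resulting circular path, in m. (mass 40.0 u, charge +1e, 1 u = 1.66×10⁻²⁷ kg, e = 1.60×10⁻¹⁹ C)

The kinetic energy gained is K = qV = (1×1.60×10^-19)(4.01×10^4) = 6.42×10^-15 J.
v = √(2K/m) = 4.40×10^5 m/s.
r = mv/(qB) = (6.64×10^-26)(4.40×10^5) / [(1×1.60×10^-19)(4.16×10^-3)] = 43.9 m.

r ≈ 43.9 m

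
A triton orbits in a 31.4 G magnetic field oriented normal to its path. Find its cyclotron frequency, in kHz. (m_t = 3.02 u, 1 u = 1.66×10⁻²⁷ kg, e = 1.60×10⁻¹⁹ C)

f ≈ 15.9 kHz

f = qB/(2πm) = (1×1.60×10^-19)(3.14×10^-3) / [2π(5.01×10^-27)] = 1.59×10^4 Hz.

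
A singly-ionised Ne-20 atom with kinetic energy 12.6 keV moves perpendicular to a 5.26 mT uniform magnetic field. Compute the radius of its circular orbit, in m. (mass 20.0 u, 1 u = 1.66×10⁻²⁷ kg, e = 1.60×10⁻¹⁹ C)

r ≈ 13.7 m

Convert the energy: K = 12.6 keV = 2.02×10^-15 J.
v = √(2K/m) = √(2·2.02×10^-15/3.32×10^-26) = 3.48×10^5 m/s.
r = mv/(qB) = (3.32×10^-26)(3.48×10^5) / [(1×1.60×10^-19)(5.26×10^-3)] = 13.7 m.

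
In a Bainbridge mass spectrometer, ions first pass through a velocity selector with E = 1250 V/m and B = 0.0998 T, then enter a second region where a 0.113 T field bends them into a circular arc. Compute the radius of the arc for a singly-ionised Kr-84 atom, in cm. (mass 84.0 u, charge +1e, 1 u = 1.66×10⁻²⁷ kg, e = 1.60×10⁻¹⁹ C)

r ≈ 9.66 cm

The selector passes v = E/B = 1250/0.0998 = 1.25×10^4 m/s.
In the deflection region, r = mv/(qB₂) = (1.39×10^-25)(1.25×10^4) / [(1×1.60×10^-19)(0.113)] = 0.0966 m.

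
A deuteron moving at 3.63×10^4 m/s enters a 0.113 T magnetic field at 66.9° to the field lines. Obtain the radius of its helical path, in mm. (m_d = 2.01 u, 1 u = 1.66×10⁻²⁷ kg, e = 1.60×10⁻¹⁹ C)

Only the perpendicular component v⊥ = v sin66.9° = 3.34×10^4 m/s is bent by the field.
r = m v⊥ /(qB) = (3.34×10^-27)(3.34×10^4) / [(1×1.60×10^-19)(0.113)] = 6.16×10^-3 m.

r ≈ 6.16 mm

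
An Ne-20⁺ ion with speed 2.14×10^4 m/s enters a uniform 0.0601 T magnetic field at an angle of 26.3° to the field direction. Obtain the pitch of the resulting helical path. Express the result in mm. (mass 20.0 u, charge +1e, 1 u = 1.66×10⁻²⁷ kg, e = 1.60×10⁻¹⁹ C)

The velocity component along B is v∥ = v cos26.3° = 1.92×10^4 m/s.
The cyclotron period T = 2πm/(qB) = 2.17×10^-5 s is set by m, q, B alone.
Pitch = v∥·T = (1.92×10^4)(2.17×10^-5) = 0.416 m.

pitch ≈ 416 mm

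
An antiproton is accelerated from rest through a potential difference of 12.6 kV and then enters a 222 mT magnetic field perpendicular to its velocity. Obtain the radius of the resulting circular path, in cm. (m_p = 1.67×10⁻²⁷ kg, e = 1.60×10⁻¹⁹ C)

The kinetic energy gained is K = qV = (1×1.60×10^-19)(1.26×10^4) = 2.02×10^-15 J.
v = √(2K/m) = 1.55×10^6 m/s.
r = mv/(qB) = (1.67×10^-27)(1.55×10^6) / [(1×1.60×10^-19)(0.222)] = 0.0731 m.

r ≈ 7.31 cm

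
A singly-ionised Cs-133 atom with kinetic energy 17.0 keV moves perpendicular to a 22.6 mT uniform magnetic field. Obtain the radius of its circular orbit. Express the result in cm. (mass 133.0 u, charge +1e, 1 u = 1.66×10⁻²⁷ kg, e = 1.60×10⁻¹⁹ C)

Convert the energy: K = 17.0 keV = 2.72×10^-15 J.
v = √(2K/m) = √(2·2.72×10^-15/2.21×10^-25) = 1.57×10^5 m/s.
r = mv/(qB) = (2.21×10^-25)(1.57×10^5) / [(1×1.60×10^-19)(0.0226)] = 9.58 m.

r ≈ 958 cm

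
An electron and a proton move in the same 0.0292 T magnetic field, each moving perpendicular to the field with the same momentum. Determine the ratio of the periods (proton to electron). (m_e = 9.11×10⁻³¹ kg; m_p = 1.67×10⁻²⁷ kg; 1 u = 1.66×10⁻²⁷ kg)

ratio ≈ 1830

T = 2πm/(qB) is independent of speed, so T₂/T₁ = (m₂/q₂)/(m₁/q₁).
T_{proton}/T_{electron} = (1.67×10^-27/1e) / (9.11×10^-31/1e) = 1830.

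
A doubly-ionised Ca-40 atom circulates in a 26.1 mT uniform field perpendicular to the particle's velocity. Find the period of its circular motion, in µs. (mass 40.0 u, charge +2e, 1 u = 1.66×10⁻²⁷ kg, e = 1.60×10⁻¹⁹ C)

The cyclotron period is independent of speed: T = 2πm/(qB).
T = 2π(6.64×10^-26) / [(2×1.60×10^-19)(0.0261)] = 5.00×10^-5 s.

T ≈ 50.0 µs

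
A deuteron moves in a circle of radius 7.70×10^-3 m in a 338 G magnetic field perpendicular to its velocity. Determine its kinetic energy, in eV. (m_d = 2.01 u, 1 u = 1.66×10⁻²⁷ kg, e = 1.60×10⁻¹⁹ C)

K ≈ 1.62 eV

v = qBr/m = (1×1.60×10^-19)(0.0338)(7.70×10^-3) / (3.34×10^-27) = 1.25×10^4 m/s.
K = ½mv² = 0.5·(3.34×10^-27)·(1.25×10^4)² = 2.60×10^-19 J = 1.62 eV.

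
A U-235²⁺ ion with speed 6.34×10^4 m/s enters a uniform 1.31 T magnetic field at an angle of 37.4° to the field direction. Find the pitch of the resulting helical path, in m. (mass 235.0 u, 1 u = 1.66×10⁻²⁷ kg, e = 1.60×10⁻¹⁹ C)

The velocity component along B is v∥ = v cos37.4° = 5.04×10^4 m/s.
The cyclotron period T = 2πm/(qB) = 5.85×10^-6 s is set by m, q, B alone.
Pitch = v∥·T = (5.04×10^4)(5.85×10^-6) = 0.294 m.

pitch ≈ 0.294 m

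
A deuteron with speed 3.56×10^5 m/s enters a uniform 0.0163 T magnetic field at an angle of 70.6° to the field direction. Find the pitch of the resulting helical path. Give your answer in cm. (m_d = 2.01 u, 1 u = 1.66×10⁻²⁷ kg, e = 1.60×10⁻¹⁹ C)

The velocity component along B is v∥ = v cos70.6° = 1.18×10^5 m/s.
The cyclotron period T = 2πm/(qB) = 8.04×10^-6 s is set by m, q, B alone.
Pitch = v∥·T = (1.18×10^5)(8.04×10^-6) = 0.951 m.

pitch ≈ 95.1 cm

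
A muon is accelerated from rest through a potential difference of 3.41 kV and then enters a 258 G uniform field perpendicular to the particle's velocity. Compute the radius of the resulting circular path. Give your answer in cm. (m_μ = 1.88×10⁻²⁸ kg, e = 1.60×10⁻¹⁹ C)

The kinetic energy gained is K = qV = (1×1.60×10^-19)(3410) = 5.46×10^-16 J.
v = √(2K/m) = 2.41×10^6 m/s.
r = mv/(qB) = (1.88×10^-28)(2.41×10^6) / [(1×1.60×10^-19)(0.0258)] = 0.110 m.

r ≈ 11.0 cm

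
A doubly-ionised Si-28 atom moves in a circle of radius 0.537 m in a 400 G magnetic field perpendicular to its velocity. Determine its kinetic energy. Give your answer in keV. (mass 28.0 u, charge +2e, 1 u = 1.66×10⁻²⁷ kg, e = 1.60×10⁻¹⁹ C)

K ≈ 3.18 keV

v = qBr/m = (2×1.60×10^-19)(0.0400)(0.537) / (4.65×10^-26) = 1.48×10^5 m/s.
K = ½mv² = 0.5·(4.65×10^-26)·(1.48×10^5)² = 5.08×10^-16 J = 3.18 keV.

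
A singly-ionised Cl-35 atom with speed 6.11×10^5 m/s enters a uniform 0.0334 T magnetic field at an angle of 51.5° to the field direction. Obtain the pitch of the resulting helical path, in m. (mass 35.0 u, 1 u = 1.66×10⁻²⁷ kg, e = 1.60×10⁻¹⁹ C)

The velocity component along B is v∥ = v cos51.5° = 3.80×10^5 m/s.
The cyclotron period T = 2πm/(qB) = 6.83×10^-5 s is set by m, q, B alone.
Pitch = v∥·T = (3.80×10^5)(6.83×10^-5) = 26.0 m.

pitch ≈ 26.0 m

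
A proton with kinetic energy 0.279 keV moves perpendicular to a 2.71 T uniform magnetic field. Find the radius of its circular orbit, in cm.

r ≈ 0.0891 cm

Convert the energy: K = 0.279 keV = 4.46×10^-17 J.
v = √(2K/m) = √(2·4.46×10^-17/1.67×10^-27) = 2.31×10^5 m/s.
r = mv/(qB) = (1.67×10^-27)(2.31×10^5) / [(1×1.60×10^-19)(2.71)] = 8.91×10^-4 m.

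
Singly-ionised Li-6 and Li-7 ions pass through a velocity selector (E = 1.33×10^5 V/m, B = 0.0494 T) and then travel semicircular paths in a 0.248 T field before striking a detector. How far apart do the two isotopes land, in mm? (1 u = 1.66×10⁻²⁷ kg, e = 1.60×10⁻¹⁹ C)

Both emerge at v = E/B₁ = 2.69×10^6 m/s.
r = mv/(qB₂), so r₁ = 0.676 m and r₂ = 0.788 m, giving Δr = 0.113 m.
After a semicircle each ion lands a diameter 2r from the entry slit, so the separation is 2Δr = 0.225 m.

Δd ≈ 225 mm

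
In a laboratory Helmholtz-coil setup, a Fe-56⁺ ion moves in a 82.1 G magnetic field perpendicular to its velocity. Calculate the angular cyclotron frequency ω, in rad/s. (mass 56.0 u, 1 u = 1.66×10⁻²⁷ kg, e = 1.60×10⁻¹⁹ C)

ω ≈ 1.41×10^4 rad/s

ω = qB/m = (1×1.60×10^-19)(8.21×10^-3) / (9.30×10^-26) = 1.41×10^4 rad/s.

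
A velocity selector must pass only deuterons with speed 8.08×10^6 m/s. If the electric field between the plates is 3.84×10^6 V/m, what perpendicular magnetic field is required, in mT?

qE = qvB ⇒ B = E/v = (3.84×10^6) / (8.08×10^6) = 0.475 T.

B ≈ 475 mT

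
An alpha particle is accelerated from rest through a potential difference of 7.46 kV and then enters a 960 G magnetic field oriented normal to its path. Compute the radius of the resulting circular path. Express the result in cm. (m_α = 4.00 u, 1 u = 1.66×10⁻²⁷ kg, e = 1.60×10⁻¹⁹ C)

r ≈ 18.3 cm

The kinetic energy gained is K = qV = (2×1.60×10^-19)(7460) = 2.39×10^-15 J.
v = √(2K/m) = 8.48×10^5 m/s.
r = mv/(qB) = (6.64×10^-27)(8.48×10^5) / [(2×1.60×10^-19)(0.0960)] = 0.183 m.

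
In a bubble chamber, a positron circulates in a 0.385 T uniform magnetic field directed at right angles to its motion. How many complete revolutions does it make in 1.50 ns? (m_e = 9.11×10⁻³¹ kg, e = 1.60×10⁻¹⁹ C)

T = 2πm/(qB) = 2π(9.11×10^-31) / [(1×1.60×10^-19)(0.385)] = 9.2922×10^-11 s.
N = t/T = 1.50×10^-9 / 9.2922×10^-11 ≈ 16.14, so 16 complete revolutions.

N = 16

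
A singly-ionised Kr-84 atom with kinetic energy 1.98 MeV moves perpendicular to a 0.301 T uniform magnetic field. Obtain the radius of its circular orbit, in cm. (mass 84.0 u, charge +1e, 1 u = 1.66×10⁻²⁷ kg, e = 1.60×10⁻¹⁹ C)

Convert the energy: K = 1.98 MeV = 3.17×10^-13 J.
v = √(2K/m) = √(2·3.17×10^-13/1.39×10^-25) = 2.13×10^6 m/s.
r = mv/(qB) = (1.39×10^-25)(2.13×10^6) / [(1×1.60×10^-19)(0.301)] = 6.17 m.

r ≈ 617 cm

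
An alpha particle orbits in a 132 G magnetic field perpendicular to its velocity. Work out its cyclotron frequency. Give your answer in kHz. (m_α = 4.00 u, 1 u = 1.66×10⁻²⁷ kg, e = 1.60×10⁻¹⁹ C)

f ≈ 101 kHz

f = qB/(2πm) = (2×1.60×10^-19)(0.0132) / [2π(6.64×10^-27)] = 1.01×10^5 Hz.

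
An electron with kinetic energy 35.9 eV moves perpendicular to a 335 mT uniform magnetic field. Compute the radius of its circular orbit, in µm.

Convert the energy: K = 35.9 eV = 5.74×10^-18 J.
v = √(2K/m) = √(2·5.74×10^-18/9.11×10^-31) = 3.55×10^6 m/s.
r = mv/(qB) = (9.11×10^-31)(3.55×10^6) / [(1×1.60×10^-19)(0.335)] = 6.04×10^-5 m.

r ≈ 60.4 µm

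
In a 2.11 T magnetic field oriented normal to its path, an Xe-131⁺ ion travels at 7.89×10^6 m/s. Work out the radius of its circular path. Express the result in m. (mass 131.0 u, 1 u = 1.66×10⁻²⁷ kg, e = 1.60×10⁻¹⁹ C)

r ≈ 5.08 m

The magnetic force provides the centripetal force: qvB = mv²/r, so r = mv/(qB).
r = (2.17×10^-25 kg)(7.89×10^6 m/s) / [(1×1.60×10^-19 C)(2.11 T)] = 5.08 m.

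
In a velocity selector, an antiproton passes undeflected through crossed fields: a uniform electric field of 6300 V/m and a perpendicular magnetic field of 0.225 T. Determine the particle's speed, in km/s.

For zero net force, qE = qvB, so v = E/B.
v = (6300) / (0.225) = 2.80×10^4 m/s.

v ≈ 28.0 km/s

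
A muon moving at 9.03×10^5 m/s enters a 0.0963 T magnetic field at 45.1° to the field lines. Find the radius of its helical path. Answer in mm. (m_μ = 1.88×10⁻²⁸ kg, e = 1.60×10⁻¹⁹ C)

Only the perpendicular component v⊥ = v sin45.1° = 6.40×10^5 m/s is bent by the field.
r = m v⊥ /(qB) = (1.88×10^-28)(6.40×10^5) / [(1×1.60×10^-19)(0.0963)] = 7.80×10^-3 m.

r ≈ 7.80 mm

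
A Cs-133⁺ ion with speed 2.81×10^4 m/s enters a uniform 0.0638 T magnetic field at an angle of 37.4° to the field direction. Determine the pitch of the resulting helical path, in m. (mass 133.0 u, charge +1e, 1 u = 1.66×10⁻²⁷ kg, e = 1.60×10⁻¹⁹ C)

pitch ≈ 3.03 m

The velocity component along B is v∥ = v cos37.4° = 2.23×10^4 m/s.
The cyclotron period T = 2πm/(qB) = 1.36×10^-4 s is set by m, q, B alone.
Pitch = v∥·T = (2.23×10^4)(1.36×10^-4) = 3.03 m.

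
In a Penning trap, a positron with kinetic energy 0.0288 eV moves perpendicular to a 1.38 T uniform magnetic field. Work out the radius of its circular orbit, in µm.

r ≈ 0.415 µm

Convert the energy: K = 0.0288 eV = 4.61×10^-21 J.
v = √(2K/m) = √(2·4.61×10^-21/9.11×10^-31) = 1.01×10^5 m/s.
r = mv/(qB) = (9.11×10^-31)(1.01×10^5) / [(1×1.60×10^-19)(1.38)] = 4.15×10^-7 m.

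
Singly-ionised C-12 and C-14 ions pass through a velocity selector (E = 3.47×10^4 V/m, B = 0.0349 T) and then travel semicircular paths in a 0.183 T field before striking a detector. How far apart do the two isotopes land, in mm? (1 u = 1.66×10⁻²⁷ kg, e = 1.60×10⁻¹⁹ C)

Δd ≈ 225 mm

Both emerge at v = E/B₁ = 9.94×10^5 m/s.
r = mv/(qB₂), so r₁ = 0.676 m and r₂ = 0.789 m, giving Δr = 0.113 m.
After a semicircle each ion lands a diameter 2r from the entry slit, so the separation is 2Δr = 0.225 m.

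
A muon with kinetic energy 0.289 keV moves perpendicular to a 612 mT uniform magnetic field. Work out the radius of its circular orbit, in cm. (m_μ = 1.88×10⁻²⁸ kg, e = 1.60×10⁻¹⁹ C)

Convert the energy: K = 0.289 keV = 4.62×10^-17 J.
v = √(2K/m) = √(2·4.62×10^-17/1.88×10^-28) = 7.01×10^5 m/s.
r = mv/(qB) = (1.88×10^-28)(7.01×10^5) / [(1×1.60×10^-19)(0.612)] = 1.35×10^-3 m.

r ≈ 0.135 cm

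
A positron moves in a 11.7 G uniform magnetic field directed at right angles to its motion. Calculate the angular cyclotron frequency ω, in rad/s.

ω ≈ 2.05×10^8 rad/s

ω = qB/m = (1×1.60×10^-19)(1.17×10^-3) / (9.11×10^-31) = 2.05×10^8 rad/s.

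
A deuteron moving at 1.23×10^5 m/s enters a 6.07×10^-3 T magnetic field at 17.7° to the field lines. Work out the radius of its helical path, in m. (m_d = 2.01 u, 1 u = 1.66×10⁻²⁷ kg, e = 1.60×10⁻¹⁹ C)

r ≈ 0.128 m

Only the perpendicular component v⊥ = v sin17.7° = 3.74×10^4 m/s is bent by the field.
r = m v⊥ /(qB) = (3.34×10^-27)(3.74×10^4) / [(1×1.60×10^-19)(6.07×10^-3)] = 0.128 m.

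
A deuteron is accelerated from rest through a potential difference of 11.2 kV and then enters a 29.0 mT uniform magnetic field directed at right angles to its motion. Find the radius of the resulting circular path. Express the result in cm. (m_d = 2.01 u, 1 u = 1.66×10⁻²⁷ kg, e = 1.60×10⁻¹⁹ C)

r ≈ 74.5 cm

The kinetic energy gained is K = qV = (1×1.60×10^-19)(1.12×10^4) = 1.79×10^-15 J.
v = √(2K/m) = 1.04×10^6 m/s.
r = mv/(qB) = (3.34×10^-27)(1.04×10^6) / [(1×1.60×10^-19)(0.0290)] = 0.745 m.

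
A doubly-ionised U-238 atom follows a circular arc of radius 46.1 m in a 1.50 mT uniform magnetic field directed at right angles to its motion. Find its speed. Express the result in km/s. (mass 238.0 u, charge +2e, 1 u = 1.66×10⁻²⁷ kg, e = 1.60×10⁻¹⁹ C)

From qvB = mv²/r, v = qBr/m.
v = (2×1.60×10^-19)(1.50×10^-3)(46.1) / (3.95×10^-25) = 5.60×10^4 m/s.

v ≈ 56.0 km/s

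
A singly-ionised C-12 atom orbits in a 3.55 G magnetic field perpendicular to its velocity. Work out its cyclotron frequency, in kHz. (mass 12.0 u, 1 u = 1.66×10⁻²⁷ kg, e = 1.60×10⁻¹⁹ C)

f = qB/(2πm) = (1×1.60×10^-19)(3.55×10^-4) / [2π(1.99×10^-26)] = 454 Hz.

f ≈ 0.454 kHz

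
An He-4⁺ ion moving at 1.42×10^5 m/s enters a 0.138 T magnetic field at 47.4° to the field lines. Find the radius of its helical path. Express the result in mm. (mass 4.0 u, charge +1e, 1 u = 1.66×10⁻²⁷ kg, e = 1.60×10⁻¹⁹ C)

Only the perpendicular component v⊥ = v sin47.4° = 1.05×10^5 m/s is bent by the field.
r = m v⊥ /(qB) = (6.64×10^-27)(1.05×10^5) / [(1×1.60×10^-19)(0.138)] = 0.0314 m.

r ≈ 31.4 mm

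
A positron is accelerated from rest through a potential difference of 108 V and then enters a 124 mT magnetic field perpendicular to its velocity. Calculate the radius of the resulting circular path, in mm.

The kinetic energy gained is K = qV = (1×1.60×10^-19)(108) = 1.73×10^-17 J.
v = √(2K/m) = 6.16×10^6 m/s.
r = mv/(qB) = (9.11×10^-31)(6.16×10^6) / [(1×1.60×10^-19)(0.124)] = 2.83×10^-4 m.

r ≈ 0.283 mm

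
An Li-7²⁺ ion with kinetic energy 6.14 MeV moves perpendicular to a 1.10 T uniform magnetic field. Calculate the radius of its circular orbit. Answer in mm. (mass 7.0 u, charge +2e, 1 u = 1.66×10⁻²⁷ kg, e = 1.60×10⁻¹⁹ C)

r ≈ 429 mm

Convert the energy: K = 6.14 MeV = 9.82×10^-13 J.
v = √(2K/m) = √(2·9.82×10^-13/1.16×10^-26) = 1.30×10^7 m/s.
r = mv/(qB) = (1.16×10^-26)(1.30×10^7) / [(2×1.60×10^-19)(1.10)] = 0.429 m.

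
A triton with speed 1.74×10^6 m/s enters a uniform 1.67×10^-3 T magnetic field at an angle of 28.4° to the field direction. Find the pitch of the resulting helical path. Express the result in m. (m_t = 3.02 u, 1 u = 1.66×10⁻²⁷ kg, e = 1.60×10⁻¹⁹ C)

pitch ≈ 180 m

The velocity component along B is v∥ = v cos28.4° = 1.53×10^6 m/s.
The cyclotron period T = 2πm/(qB) = 1.18×10^-4 s is set by m, q, B alone.
Pitch = v∥·T = (1.53×10^6)(1.18×10^-4) = 180 m.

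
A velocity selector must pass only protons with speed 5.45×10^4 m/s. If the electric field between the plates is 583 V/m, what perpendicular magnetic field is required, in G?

qE = qvB ⇒ B = E/v = (583) / (5.45×10^4) = 0.0107 T.

B ≈ 107 G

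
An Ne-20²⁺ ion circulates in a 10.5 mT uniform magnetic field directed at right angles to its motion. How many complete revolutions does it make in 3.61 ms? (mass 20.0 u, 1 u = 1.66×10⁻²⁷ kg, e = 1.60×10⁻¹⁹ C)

N = 58

T = 2πm/(qB) = 2π(3.32×10^-26) / [(2×1.60×10^-19)(0.0105)] = 6.2084×10^-5 s.
N = t/T = 3.61×10^-3 / 6.2084×10^-5 ≈ 58.15, so 58 complete revolutions.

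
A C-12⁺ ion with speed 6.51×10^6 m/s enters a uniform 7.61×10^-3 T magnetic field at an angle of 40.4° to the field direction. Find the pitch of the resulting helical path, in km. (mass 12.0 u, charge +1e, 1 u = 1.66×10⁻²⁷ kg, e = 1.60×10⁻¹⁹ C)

The velocity component along B is v∥ = v cos40.4° = 4.96×10^6 m/s.
The cyclotron period T = 2πm/(qB) = 1.03×10^-4 s is set by m, q, B alone.
Pitch = v∥·T = (4.96×10^6)(1.03×10^-4) = 510 m.

pitch ≈ 0.510 km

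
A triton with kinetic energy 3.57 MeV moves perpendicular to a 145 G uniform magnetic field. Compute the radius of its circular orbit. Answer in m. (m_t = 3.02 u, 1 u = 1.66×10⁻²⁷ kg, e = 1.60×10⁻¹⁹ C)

r ≈ 32.6 m

Convert the energy: K = 3.57 MeV = 5.71×10^-13 J.
v = √(2K/m) = √(2·5.71×10^-13/5.01×10^-27) = 1.51×10^7 m/s.
r = mv/(qB) = (5.01×10^-27)(1.51×10^7) / [(1×1.60×10^-19)(0.0145)] = 32.6 m.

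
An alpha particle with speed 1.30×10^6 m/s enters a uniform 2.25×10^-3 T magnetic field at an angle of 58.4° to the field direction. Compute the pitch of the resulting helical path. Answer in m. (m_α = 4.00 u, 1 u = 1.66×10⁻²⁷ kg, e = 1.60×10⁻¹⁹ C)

pitch ≈ 39.5 m

The velocity component along B is v∥ = v cos58.4° = 6.81×10^5 m/s.
The cyclotron period T = 2πm/(qB) = 5.79×10^-5 s is set by m, q, B alone.
Pitch = v∥·T = (6.81×10^5)(5.79×10^-5) = 39.5 m.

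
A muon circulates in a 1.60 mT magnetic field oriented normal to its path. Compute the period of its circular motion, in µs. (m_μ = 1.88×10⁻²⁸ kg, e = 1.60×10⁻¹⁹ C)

T ≈ 4.61 µs

The cyclotron period is independent of speed: T = 2πm/(qB).
T = 2π(1.88×10^-28) / [(1×1.60×10^-19)(1.60×10^-3)] = 4.61×10^-6 s.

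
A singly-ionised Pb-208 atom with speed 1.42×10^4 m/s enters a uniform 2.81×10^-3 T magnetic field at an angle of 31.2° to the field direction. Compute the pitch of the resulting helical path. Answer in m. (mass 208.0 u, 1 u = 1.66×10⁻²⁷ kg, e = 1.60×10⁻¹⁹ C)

pitch ≈ 58.6 m

The velocity component along B is v∥ = v cos31.2° = 1.21×10^4 m/s.
The cyclotron period T = 2πm/(qB) = 4.83×10^-3 s is set by m, q, B alone.
Pitch = v∥·T = (1.21×10^4)(4.83×10^-3) = 58.6 m.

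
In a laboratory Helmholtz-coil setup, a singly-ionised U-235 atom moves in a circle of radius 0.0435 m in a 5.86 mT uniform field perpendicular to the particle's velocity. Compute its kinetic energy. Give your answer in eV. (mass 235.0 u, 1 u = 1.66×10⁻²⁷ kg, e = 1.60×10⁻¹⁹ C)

K ≈ 0.0133 eV

v = qBr/m = (1×1.60×10^-19)(5.86×10^-3)(0.0435) / (3.90×10^-25) = 105 m/s.
K = ½mv² = 0.5·(3.90×10^-25)·(105)² = 2.13×10^-21 J = 0.0133 eV.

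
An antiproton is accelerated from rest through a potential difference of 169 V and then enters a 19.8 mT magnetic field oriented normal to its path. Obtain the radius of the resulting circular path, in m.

The kinetic energy gained is K = qV = (1×1.60×10^-19)(169) = 2.70×10^-17 J.
v = √(2K/m) = 1.80×10^5 m/s.
r = mv/(qB) = (1.67×10^-27)(1.80×10^5) / [(1×1.60×10^-19)(0.0198)] = 0.0949 m.

r ≈ 0.0949 m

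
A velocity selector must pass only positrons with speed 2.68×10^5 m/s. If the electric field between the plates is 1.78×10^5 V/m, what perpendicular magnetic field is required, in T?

B ≈ 0.664 T

qE = qvB ⇒ B = E/v = (1.78×10^5) / (2.68×10^5) = 0.664 T.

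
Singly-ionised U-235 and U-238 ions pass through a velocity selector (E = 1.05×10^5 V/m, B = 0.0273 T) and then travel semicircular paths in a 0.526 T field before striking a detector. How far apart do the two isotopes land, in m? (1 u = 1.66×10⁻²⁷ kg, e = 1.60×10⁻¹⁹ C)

Both emerge at v = E/B₁ = 3.85×10^6 m/s.
r = mv/(qB₂), so r₁ = 17.828 m and r₂ = 18.055 m, giving Δr = 0.228 m.
After a semicircle each ion lands a diameter 2r from the entry slit, so the separation is 2Δr = 0.455 m.

Δd ≈ 0.455 m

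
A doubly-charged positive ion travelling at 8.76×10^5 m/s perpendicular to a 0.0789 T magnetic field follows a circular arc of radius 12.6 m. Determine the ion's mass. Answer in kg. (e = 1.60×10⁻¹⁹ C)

m ≈ 3.63×10^-25 kg

qvB = mv²/r ⇒ m = qBr/v.
m = (2×1.60×10^-19)(0.0789)(12.6) / (8.76×10^5) = 3.63×10^-25 kg.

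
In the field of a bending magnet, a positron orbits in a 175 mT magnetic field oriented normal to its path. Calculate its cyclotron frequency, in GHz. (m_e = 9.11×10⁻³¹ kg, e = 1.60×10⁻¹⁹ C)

f = qB/(2πm) = (1×1.60×10^-19)(0.175) / [2π(9.11×10^-31)] = 4.89×10^9 Hz.

f ≈ 4.89 GHz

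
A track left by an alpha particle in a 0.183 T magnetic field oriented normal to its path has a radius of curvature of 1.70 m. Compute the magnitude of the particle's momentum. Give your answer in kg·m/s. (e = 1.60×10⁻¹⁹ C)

Since qvB = mv²/r, the momentum p = mv = qBr.
p = (2×1.60×10^-19)(0.183)(1.70) = 9.96×10^-20 kg·m/s.

p ≈ 9.96×10^-20 kg·m/s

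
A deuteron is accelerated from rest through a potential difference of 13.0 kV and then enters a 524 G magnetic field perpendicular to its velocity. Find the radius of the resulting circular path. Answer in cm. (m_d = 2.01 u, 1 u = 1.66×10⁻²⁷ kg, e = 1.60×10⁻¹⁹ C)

The kinetic energy gained is K = qV = (1×1.60×10^-19)(1.30×10^4) = 2.08×10^-15 J.
v = √(2K/m) = 1.12×10^6 m/s.
r = mv/(qB) = (3.34×10^-27)(1.12×10^6) / [(1×1.60×10^-19)(0.0524)] = 0.444 m.

r ≈ 44.4 cm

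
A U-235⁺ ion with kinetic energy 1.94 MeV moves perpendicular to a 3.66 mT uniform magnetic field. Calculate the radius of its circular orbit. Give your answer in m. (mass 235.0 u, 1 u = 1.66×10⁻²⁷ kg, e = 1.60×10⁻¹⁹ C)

r ≈ 840 m

Convert the energy: K = 1.94 MeV = 3.10×10^-13 J.
v = √(2K/m) = √(2·3.10×10^-13/3.90×10^-25) = 1.26×10^6 m/s.
r = mv/(qB) = (3.90×10^-25)(1.26×10^6) / [(1×1.60×10^-19)(3.66×10^-3)] = 840 m.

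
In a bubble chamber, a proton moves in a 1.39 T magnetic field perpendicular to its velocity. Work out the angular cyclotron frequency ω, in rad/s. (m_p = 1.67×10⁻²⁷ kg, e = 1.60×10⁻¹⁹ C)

ω = qB/m = (1×1.60×10^-19)(1.39) / (1.67×10^-27) = 1.33×10^8 rad/s.

ω ≈ 1.33×10^8 rad/s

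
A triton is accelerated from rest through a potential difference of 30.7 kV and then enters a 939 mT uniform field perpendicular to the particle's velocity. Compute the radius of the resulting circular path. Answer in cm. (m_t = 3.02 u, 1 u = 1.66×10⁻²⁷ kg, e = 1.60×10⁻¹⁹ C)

The kinetic energy gained is K = qV = (1×1.60×10^-19)(3.07×10^4) = 4.91×10^-15 J.
v = √(2K/m) = 1.40×10^6 m/s.
r = mv/(qB) = (5.01×10^-27)(1.40×10^6) / [(1×1.60×10^-19)(0.939)] = 0.0467 m.

r ≈ 4.67 cm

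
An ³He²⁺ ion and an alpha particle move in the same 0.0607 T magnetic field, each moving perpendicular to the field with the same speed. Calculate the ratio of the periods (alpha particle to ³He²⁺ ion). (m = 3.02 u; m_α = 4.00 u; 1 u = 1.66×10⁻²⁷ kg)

T = 2πm/(qB) is independent of speed, so T₂/T₁ = (m₂/q₂)/(m₁/q₁).
T_{alpha particle}/T_{³He²⁺ ion} = (6.64×10^-27/2e) / (5.01×10^-27/2e) = 1.32.

ratio ≈ 1.32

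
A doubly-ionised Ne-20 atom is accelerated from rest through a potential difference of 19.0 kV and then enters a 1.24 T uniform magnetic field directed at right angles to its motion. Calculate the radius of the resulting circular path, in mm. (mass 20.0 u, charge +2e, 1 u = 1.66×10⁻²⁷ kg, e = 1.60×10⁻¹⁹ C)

The kinetic energy gained is K = qV = (2×1.60×10^-19)(1.90×10^4) = 6.08×10^-15 J.
v = √(2K/m) = 6.05×10^5 m/s.
r = mv/(qB) = (3.32×10^-26)(6.05×10^5) / [(2×1.60×10^-19)(1.24)] = 0.0506 m.

r ≈ 50.6 mm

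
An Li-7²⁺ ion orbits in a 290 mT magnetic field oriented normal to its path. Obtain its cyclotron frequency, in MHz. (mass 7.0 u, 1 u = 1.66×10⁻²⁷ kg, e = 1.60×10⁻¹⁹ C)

f = qB/(2πm) = (2×1.60×10^-19)(0.290) / [2π(1.16×10^-26)] = 1.27×10^6 Hz.

f ≈ 1.27 MHz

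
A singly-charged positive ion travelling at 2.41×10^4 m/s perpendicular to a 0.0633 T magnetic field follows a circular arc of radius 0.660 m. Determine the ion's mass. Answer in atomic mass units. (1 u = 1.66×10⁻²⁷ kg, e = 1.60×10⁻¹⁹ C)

qvB = mv²/r ⇒ m = qBr/v.
m = (1×1.60×10^-19)(0.0633)(0.660) / (2.41×10^4) = 2.77×10^-25 kg = 167 u.

m ≈ 167 u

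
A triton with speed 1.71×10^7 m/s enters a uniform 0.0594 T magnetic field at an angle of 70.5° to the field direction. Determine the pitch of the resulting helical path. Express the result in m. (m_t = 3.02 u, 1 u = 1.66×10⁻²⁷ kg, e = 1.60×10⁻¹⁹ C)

pitch ≈ 18.9 m

The velocity component along B is v∥ = v cos70.5° = 5.71×10^6 m/s.
The cyclotron period T = 2πm/(qB) = 3.31×10^-6 s is set by m, q, B alone.
Pitch = v∥·T = (5.71×10^6)(3.31×10^-6) = 18.9 m.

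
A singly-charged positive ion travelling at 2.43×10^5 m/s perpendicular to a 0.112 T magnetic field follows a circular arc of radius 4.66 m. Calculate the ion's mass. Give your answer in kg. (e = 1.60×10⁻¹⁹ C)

qvB = mv²/r ⇒ m = qBr/v.
m = (1×1.60×10^-19)(0.112)(4.66) / (2.43×10^5) = 3.44×10^-25 kg.

m ≈ 3.44×10^-25 kg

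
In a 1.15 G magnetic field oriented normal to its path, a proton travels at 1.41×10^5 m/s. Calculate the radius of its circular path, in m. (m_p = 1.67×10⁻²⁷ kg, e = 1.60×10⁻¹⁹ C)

The magnetic force provides the centripetal force: qvB = mv²/r, so r = mv/(qB).
r = (1.67×10^-27 kg)(1.41×10^5 m/s) / [(1×1.60×10^-19 C)(1.15×10^-4 T)] = 12.8 m.

r ≈ 12.8 m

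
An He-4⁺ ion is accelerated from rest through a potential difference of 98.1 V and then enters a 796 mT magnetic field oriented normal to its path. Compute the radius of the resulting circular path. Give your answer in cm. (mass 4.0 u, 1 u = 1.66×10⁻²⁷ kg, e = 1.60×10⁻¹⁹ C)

r ≈ 0.358 cm

The kinetic energy gained is K = qV = (1×1.60×10^-19)(98.1) = 1.57×10^-17 J.
v = √(2K/m) = 6.88×10^4 m/s.
r = mv/(qB) = (6.64×10^-27)(6.88×10^4) / [(1×1.60×10^-19)(0.796)] = 3.58×10^-3 m.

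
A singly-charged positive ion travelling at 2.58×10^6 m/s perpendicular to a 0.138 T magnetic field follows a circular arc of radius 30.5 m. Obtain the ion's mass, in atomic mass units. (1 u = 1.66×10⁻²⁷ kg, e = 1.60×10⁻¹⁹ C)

m ≈ 157 u

qvB = mv²/r ⇒ m = qBr/v.
m = (1×1.60×10^-19)(0.138)(30.5) / (2.58×10^6) = 2.61×10^-25 kg = 157 u.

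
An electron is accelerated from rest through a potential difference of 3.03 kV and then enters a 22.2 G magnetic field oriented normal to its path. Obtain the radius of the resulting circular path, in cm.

The kinetic energy gained is K = qV = (1×1.60×10^-19)(3030) = 4.85×10^-16 J.
v = √(2K/m) = 3.26×10^7 m/s.
r = mv/(qB) = (9.11×10^-31)(3.26×10^7) / [(1×1.60×10^-19)(2.22×10^-3)] = 0.0837 m.

r ≈ 8.37 cm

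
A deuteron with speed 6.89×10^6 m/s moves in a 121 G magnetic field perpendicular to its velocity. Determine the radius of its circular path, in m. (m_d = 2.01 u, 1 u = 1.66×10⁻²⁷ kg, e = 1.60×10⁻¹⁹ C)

The magnetic force provides the centripetal force: qvB = mv²/r, so r = mv/(qB).
r = (3.34×10^-27 kg)(6.89×10^6 m/s) / [(1×1.60×10^-19 C)(0.0121 T)] = 11.9 m.

r ≈ 11.9 m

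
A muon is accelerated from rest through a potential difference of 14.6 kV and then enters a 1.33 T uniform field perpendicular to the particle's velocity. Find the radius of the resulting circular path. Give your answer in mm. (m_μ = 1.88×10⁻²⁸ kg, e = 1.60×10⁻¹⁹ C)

r ≈ 4.40 mm

The kinetic energy gained is K = qV = (1×1.60×10^-19)(1.46×10^4) = 2.34×10^-15 J.
v = √(2K/m) = 4.99×10^6 m/s.
r = mv/(qB) = (1.88×10^-28)(4.99×10^6) / [(1×1.60×10^-19)(1.33)] = 4.40×10^-3 m.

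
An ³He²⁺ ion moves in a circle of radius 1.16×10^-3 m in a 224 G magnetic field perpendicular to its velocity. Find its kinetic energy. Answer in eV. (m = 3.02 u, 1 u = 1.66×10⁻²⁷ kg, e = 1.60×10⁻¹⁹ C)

K ≈ 0.0431 eV

v = qBr/m = (2×1.60×10^-19)(0.0224)(1.16×10^-3) / (5.01×10^-27) = 1660 m/s.
K = ½mv² = 0.5·(5.01×10^-27)·(1660)² = 6.90×10^-21 J = 0.0431 eV.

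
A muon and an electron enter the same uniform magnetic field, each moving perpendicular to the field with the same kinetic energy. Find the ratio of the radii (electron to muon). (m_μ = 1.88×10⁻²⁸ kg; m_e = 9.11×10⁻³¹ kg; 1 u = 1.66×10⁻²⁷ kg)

ratio ≈ 0.0696

r = √(2mK)/(qB) ⇒ at equal K, r ∝ √m/q.
r_{electron}/r_{muon} = 0.0696.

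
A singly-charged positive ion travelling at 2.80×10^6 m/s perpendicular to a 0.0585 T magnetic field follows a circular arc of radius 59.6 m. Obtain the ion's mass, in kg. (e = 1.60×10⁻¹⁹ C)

qvB = mv²/r ⇒ m = qBr/v.
m = (1×1.60×10^-19)(0.0585)(59.6) / (2.80×10^6) = 1.99×10^-25 kg.

m ≈ 1.99×10^-25 kg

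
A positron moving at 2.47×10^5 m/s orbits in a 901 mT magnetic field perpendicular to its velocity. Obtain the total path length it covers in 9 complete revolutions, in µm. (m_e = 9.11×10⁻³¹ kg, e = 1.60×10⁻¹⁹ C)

r = mv/(qB) = 1.56×10^-6 m, so one revolution covers 2πr = 9.81×10^-6 m.
In 9 revolutions: L = 9·2πr = 8.83×10^-5 m.

L ≈ 88.3 µm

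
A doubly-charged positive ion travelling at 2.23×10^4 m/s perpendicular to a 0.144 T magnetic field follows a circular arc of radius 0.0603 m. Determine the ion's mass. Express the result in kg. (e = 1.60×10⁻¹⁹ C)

m ≈ 1.25×10^-25 kg

qvB = mv²/r ⇒ m = qBr/v.
m = (2×1.60×10^-19)(0.144)(0.0603) / (2.23×10^4) = 1.25×10^-25 kg.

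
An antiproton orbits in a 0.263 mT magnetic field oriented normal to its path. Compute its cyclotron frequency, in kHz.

f = qB/(2πm) = (1×1.60×10^-19)(2.63×10^-4) / [2π(1.67×10^-27)] = 4010 Hz.

f ≈ 4.01 kHz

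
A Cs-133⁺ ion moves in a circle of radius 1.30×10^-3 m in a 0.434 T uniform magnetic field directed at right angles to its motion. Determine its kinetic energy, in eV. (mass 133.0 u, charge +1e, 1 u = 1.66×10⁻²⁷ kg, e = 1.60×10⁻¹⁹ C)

v = qBr/m = (1×1.60×10^-19)(0.434)(1.30×10^-3) / (2.21×10^-25) = 409 m/s.
K = ½mv² = 0.5·(2.21×10^-25)·(409)² = 1.85×10^-20 J = 0.115 eV.

K ≈ 0.115 eV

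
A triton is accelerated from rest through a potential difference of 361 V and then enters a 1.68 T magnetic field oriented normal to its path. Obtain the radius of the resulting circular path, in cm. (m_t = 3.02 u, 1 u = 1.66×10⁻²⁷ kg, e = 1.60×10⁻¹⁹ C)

r ≈ 0.283 cm

The kinetic energy gained is K = qV = (1×1.60×10^-19)(361) = 5.78×10^-17 J.
v = √(2K/m) = 1.52×10^5 m/s.
r = mv/(qB) = (5.01×10^-27)(1.52×10^5) / [(1×1.60×10^-19)(1.68)] = 2.83×10^-3 m.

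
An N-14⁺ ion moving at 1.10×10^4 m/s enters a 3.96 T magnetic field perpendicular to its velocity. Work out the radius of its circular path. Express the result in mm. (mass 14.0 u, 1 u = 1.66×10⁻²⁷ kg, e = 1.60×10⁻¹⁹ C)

r ≈ 0.403 mm

The magnetic force provides the centripetal force: qvB = mv²/r, so r = mv/(qB).
r = (2.32×10^-26 kg)(1.10×10^4 m/s) / [(1×1.60×10^-19 C)(3.96 T)] = 4.03×10^-4 m.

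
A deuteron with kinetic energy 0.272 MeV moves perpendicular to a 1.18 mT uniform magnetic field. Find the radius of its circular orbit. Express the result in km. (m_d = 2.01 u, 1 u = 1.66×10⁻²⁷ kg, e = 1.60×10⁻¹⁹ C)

Convert the energy: K = 0.272 MeV = 4.35×10^-14 J.
v = √(2K/m) = √(2·4.35×10^-14/3.34×10^-27) = 5.11×10^6 m/s.
r = mv/(qB) = (3.34×10^-27)(5.11×10^6) / [(1×1.60×10^-19)(1.18×10^-3)] = 90.3 m.

r ≈ 0.0903 km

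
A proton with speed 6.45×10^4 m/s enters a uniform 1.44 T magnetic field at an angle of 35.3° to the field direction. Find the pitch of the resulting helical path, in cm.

pitch ≈ 0.240 cm

The velocity component along B is v∥ = v cos35.3° = 5.26×10^4 m/s.
The cyclotron period T = 2πm/(qB) = 4.55×10^-8 s is set by m, q, B alone.
Pitch = v∥·T = (5.26×10^4)(4.55×10^-8) = 2.40×10^-3 m.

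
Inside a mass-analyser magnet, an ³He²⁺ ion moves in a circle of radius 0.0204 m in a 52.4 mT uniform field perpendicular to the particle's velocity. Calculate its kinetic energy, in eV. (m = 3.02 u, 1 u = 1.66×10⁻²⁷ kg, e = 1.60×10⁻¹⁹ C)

v = qBr/m = (2×1.60×10^-19)(0.0524)(0.0204) / (5.01×10^-27) = 6.82×10^4 m/s.
K = ½mv² = 0.5·(5.01×10^-27)·(6.82×10^4)² = 1.17×10^-17 J = 72.9 eV.

K ≈ 72.9 eV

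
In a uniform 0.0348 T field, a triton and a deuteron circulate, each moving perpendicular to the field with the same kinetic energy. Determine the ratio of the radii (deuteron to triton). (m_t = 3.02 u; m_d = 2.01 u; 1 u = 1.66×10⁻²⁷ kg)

ratio ≈ 0.816

r = √(2mK)/(qB) ⇒ at equal K, r ∝ √m/q.
r_{deuteron}/r_{triton} = 0.816.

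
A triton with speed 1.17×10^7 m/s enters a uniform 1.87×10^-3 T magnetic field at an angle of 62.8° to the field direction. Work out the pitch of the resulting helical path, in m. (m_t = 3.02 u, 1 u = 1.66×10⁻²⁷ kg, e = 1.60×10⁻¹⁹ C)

pitch ≈ 563 m

The velocity component along B is v∥ = v cos62.8° = 5.35×10^6 m/s.
The cyclotron period T = 2πm/(qB) = 1.05×10^-4 s is set by m, q, B alone.
Pitch = v∥·T = (5.35×10^6)(1.05×10^-4) = 563 m.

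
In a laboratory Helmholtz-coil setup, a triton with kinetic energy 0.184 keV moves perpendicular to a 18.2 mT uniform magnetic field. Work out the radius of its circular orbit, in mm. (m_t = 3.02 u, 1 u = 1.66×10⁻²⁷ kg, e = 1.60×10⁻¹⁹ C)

r ≈ 187 mm

Convert the energy: K = 0.184 keV = 2.94×10^-17 J.
v = √(2K/m) = √(2·2.94×10^-17/5.01×10^-27) = 1.08×10^5 m/s.
r = mv/(qB) = (5.01×10^-27)(1.08×10^5) / [(1×1.60×10^-19)(0.0182)] = 0.187 m.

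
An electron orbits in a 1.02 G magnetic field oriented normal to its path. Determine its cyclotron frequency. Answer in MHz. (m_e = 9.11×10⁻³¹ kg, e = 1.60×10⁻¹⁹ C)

f = qB/(2πm) = (1×1.60×10^-19)(1.02×10^-4) / [2π(9.11×10^-31)] = 2.85×10^6 Hz.

f ≈ 2.85 MHz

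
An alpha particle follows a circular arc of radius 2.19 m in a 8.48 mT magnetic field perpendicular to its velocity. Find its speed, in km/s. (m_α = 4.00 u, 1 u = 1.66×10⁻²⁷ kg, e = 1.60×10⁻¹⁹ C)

From qvB = mv²/r, v = qBr/m.
v = (2×1.60×10^-19)(8.48×10^-3)(2.19) / (6.64×10^-27) = 8.95×10^5 m/s.

v ≈ 895 km/s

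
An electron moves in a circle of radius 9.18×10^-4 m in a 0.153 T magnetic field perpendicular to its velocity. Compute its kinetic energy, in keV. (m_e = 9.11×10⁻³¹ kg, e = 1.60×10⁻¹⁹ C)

K ≈ 1.73 keV

v = qBr/m = (1×1.60×10^-19)(0.153)(9.18×10^-4) / (9.11×10^-31) = 2.47×10^7 m/s.
K = ½mv² = 0.5·(9.11×10^-31)·(2.47×10^7)² = 2.77×10^-16 J = 1.73 keV.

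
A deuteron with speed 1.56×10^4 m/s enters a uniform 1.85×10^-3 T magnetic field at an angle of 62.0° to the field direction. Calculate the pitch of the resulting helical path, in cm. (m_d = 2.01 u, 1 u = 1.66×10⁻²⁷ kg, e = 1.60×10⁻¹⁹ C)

The velocity component along B is v∥ = v cos62.0° = 7320 m/s.
The cyclotron period T = 2πm/(qB) = 7.08×10^-5 s is set by m, q, B alone.
Pitch = v∥·T = (7320)(7.08×10^-5) = 0.519 m.

pitch ≈ 51.9 cm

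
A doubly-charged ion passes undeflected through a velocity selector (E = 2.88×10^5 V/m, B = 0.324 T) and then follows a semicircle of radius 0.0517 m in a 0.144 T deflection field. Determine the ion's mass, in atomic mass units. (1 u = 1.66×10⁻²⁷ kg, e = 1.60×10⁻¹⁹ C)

v = E/B₁ = 8.89×10^5 m/s.
From r = mv/(qB₂), m = qB₂r/v = (2×1.60×10^-19)(0.144)(0.0517) / (8.89×10^5) = 2.68×10^-27 kg.
In atomic mass units: m = 2.68×10^-27 / 1.66×10^-27 = 1.61 u.

m ≈ 1.61 u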